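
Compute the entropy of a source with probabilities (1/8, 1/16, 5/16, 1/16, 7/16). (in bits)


H = -sum(p_i * log2(p_i)). Terms: -(1/8)*log2(1/8) = 0.375000; -(1/16)*log2(1/16) = 0.250000; -(5/16)*log2(5/16) = 0.524397; -(1/16)*log2(1/16) = 0.250000; -(7/16)*log2(7/16) = 0.521782. H = 0.375000 + 0.250000 + 0.524397 + 0.250000 + 0.521782 = 1.9212

1.9212 bits


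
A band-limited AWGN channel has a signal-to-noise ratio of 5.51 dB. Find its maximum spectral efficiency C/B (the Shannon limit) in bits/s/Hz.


SNR_linear = 10^(5.51/10) = 3.5563; C/B = log2(1 + SNR_linear) = log2(1 + 3.5563) = 2.1879

2.1879 bits/s/Hz


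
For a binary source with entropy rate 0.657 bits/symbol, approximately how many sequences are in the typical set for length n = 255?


log2|A_typical| = nH = 255 * 0.657 = 167.535, so |A_typical| ~ 2^167.535 = 2.711e+50

2.711e+50


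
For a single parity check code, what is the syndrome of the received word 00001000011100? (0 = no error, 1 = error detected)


Syndrome = XOR of all bits = 0 XOR 0 XOR 0 XOR 0 XOR 1 XOR 0 XOR 0 XOR 0 XOR 0 XOR 1 XOR 1 XOR 1 XOR 0 XOR 0 = 0

0


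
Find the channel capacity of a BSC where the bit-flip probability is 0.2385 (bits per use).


H(p) = -p*log2(p) - (1-p)*log2(1-p) = -0.2385*log2(0.2385) - 0.7615*log2(0.7615) = 0.493203 + 0.299334 = 0.7925. C = 1 - H(p) = 1 - 0.7925 = 0.2075

0.2075 bits


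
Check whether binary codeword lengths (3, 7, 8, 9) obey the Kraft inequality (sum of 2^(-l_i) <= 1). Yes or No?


Kraft sum = sum(2^(-l_i)) = 0.1387, need <= 1. Result: satisfied (a binary prefix-free code with these lengths exists)

Yes


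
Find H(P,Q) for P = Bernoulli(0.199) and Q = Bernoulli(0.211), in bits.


H(P,Q) = -p*log2(q) - (1-p)*log2(1-q). -0.199*log2(0.211) = 0.446692; -0.801*log2(0.789) = 0.273864. H(P,Q) = 0.446692 + 0.273864 = 0.7206

0.7206 bits


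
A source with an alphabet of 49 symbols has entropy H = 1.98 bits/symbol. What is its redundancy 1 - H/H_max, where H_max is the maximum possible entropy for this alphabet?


H_max = log2(K) = log2(49) = 5.6147 bits/symbol. Redundancy = 1 - H/H_max = 1 - 1.98/5.6147 = 1 - 0.3526 = 0.6474

0.6474


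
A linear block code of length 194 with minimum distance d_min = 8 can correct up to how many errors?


Correction capability = floor((d-1)/2) = floor((8-1)/2) = 3

3 errors


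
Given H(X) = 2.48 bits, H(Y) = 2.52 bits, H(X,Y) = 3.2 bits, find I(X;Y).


I(X;Y) = H(X) + H(Y) - H(X,Y) = 2.48 + 2.52 - 3.2 = 1.8

1.8 bits


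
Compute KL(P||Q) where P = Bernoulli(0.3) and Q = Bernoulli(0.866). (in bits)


KL = p*log2(p/q) + (1-p)*log2((1-p)/(1-q)) = 0.3*log2(0.3/0.866) + 0.7*log2(0.7/0.134) = 1.2108

1.2108 bits


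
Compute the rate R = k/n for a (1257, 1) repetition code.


Rate = k/n = 1/1257

1/1257


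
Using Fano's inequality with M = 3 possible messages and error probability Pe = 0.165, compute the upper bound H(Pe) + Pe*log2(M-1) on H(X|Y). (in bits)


H(Pe) = -Pe*log2(Pe) - (1-Pe)*log2(1-Pe) = -0.165*log2(0.165) - 0.835*log2(0.835) = 0.428911 + 0.217227 = 0.6461. Pe*log2(M-1) = 0.165*log2(2) = 0.165000. Bound = H(Pe) + Pe*log2(M-1) = 0.428911 + 0.217227 + 0.165000 = 0.8111

0.8111 bits


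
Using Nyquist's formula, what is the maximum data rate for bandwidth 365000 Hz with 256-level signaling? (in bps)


Rate = 2 * B * log2(M) = 2 * 365000 * 8.0 = 5840000.0

5840000.0 bps


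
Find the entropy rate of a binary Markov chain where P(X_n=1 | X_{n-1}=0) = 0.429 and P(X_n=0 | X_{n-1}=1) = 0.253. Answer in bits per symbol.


Stationary distribution: pi_0 = p10/(p01+p10) = 0.371, pi_1 = 0.629. Entropy rate H' = pi_0*H(p01) + pi_1*H(p10) = 0.371*0.9854 + 0.629*0.816 = 0.8788

0.8788 bits/symbol


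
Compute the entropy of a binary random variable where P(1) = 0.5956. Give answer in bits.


H = -p*log2(p) - (1-p)*log2(1-p). -0.5956*log2(0.5956) = 0.445261; -0.4044*log2(0.4044) = 0.528205. H = 0.445261 + 0.528205 = 0.9735

0.9735 bits


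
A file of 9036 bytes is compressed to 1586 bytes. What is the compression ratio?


Ratio = original / compressed = 9036 / 1586 = 5.6974

5.6974


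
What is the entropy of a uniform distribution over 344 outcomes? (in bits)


H = log2(n) = log2(344) = 8.4263

8.4263 bits


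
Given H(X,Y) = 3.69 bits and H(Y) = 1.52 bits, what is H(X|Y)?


H(X|Y) = H(X,Y) - H(Y) = 3.69 - 1.52 = 2.17

2.17 bits


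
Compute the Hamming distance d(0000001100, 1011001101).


Count differing positions: ^ . ^ ^ . . . . . ^ = 4 differences

4


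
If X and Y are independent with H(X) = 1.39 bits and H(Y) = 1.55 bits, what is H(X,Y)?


For independent variables, H(X,Y) = H(X) + H(Y) = 1.39 + 1.55 = 2.94

2.94 bits


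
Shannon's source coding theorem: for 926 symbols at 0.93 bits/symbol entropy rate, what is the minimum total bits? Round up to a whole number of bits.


Minimum bits >= n * H = 926 * 0.93 = 861.18, rounded up to a whole number of bits = 862

862 bits


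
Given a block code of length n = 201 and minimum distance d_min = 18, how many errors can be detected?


Detection capability = d_min - 1 = 18 - 1 = 17

17 errors


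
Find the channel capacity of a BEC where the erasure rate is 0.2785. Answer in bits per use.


C = 1 - epsilon = 1 - 0.2785 = 0.7215

0.7215 bits


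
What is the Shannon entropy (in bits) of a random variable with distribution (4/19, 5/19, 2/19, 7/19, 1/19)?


H = -sum(p_i * log2(p_i)). Terms: -(4/19)*log2(4/19) = 0.473248; -(5/19)*log2(5/19) = 0.506842; -(2/19)*log2(2/19) = 0.341887; -(7/19)*log2(7/19) = 0.530737; -(1/19)*log2(1/19) = 0.223575. H = 0.473248 + 0.506842 + 0.341887 + 0.530737 + 0.223575 = 2.0763

2.0763 bits


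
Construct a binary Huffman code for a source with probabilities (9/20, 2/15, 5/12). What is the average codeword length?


Huffman construction (repeatedly merge the two least-probable nodes; each merge adds 1 bit to every symbol beneath it): 2/15 + 5/12 = 11/20; 9/20 + 11/20 = 1. Resulting codeword lengths (in the order the probabilities were given): (1, 2, 2). L_avg = sum(p_i * l_i) = 9/20*1 + 2/15*2 + 5/12*2 = 31/20 = 1.55

1.55 bits


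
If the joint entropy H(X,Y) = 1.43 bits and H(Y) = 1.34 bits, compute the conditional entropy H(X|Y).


H(X|Y) = H(X,Y) - H(Y) = 1.43 - 1.34 = 0.09

0.09 bits


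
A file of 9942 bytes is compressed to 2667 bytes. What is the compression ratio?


Ratio = original / compressed = 9942 / 2667 = 3.7278

3.7278


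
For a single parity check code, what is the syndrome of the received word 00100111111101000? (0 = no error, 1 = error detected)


Syndrome = XOR of all bits = 0 XOR 0 XOR 1 XOR 0 XOR 0 XOR 1 XOR 1 XOR 1 XOR 1 XOR 1 XOR 1 XOR 1 XOR 0 XOR 1 XOR 0 XOR 0 XOR 0 = 1

1


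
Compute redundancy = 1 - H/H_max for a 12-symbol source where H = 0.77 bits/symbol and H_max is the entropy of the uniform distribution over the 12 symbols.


H_max = log2(K) = log2(12) = 3.585 bits/symbol. Redundancy = 1 - H/H_max = 1 - 0.77/3.585 = 1 - 0.2148 = 0.7852

0.7852


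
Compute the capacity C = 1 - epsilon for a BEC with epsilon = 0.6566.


C = 1 - epsilon = 1 - 0.6566 = 0.3434

0.3434 bits


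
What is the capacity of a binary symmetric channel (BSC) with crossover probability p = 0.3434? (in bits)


H(p) = -p*log2(p) - (1-p)*log2(1-p) = -0.3434*log2(0.3434) - 0.6566*log2(0.6566) = 0.529536 + 0.398499 = 0.928. C = 1 - H(p) = 1 - 0.928 = 0.072

0.072 bits


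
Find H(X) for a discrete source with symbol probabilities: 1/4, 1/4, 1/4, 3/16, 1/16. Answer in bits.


H = -sum(p_i * log2(p_i)). Terms: -(1/4)*log2(1/4) = 0.500000; -(1/4)*log2(1/4) = 0.500000; -(1/4)*log2(1/4) = 0.500000; -(3/16)*log2(3/16) = 0.452820; -(1/16)*log2(1/16) = 0.250000. H = 0.500000 + 0.500000 + 0.500000 + 0.452820 + 0.250000 = 2.2028

2.2028 bits


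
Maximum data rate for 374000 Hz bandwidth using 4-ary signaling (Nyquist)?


Rate = 2 * B * log2(M) = 2 * 374000 * 2.0 = 1496000.0

1496000.0 bps


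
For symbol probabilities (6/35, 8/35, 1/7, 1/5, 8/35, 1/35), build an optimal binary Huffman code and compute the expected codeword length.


Huffman construction (repeatedly merge the two least-probable nodes; each merge adds 1 bit to every symbol beneath it): 1/35 + 1/7 = 6/35; 6/35 + 6/35 = 12/35; 1/5 + 8/35 = 3/7; 8/35 + 12/35 = 4/7; 3/7 + 4/7 = 1. Resulting codeword lengths (in the order the probabilities were given): (3, 2, 4, 2, 2, 4). L_avg = sum(p_i * l_i) = 6/35*3 + 8/35*2 + 1/7*4 + 1/5*2 + 8/35*2 + 1/35*4 = 88/35 = 2.5143

2.5143 bits


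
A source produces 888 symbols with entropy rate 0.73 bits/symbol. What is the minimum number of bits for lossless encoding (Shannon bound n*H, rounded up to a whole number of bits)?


Minimum bits >= n * H = 888 * 0.73 = 648.24, rounded up to a whole number of bits = 649

649 bits


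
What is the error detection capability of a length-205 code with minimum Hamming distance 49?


Detection capability = d_min - 1 = 49 - 1 = 48

48 errors


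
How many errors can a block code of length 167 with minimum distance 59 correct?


Correction capability = floor((d-1)/2) = floor((59-1)/2) = 29

29 errors


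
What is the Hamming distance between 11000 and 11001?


Count differing positions: . . . . ^ = 1 differences

1


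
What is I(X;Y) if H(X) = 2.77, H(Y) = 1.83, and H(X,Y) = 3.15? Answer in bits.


I(X;Y) = H(X) + H(Y) - H(X,Y) = 2.77 + 1.83 - 3.15 = 1.45

1.45 bits


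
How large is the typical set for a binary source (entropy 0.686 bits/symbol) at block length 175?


log2|A_typical| = nH = 175 * 0.686 = 120.05, so |A_typical| ~ 2^120.05 = 1.376e+36

1.376e+36


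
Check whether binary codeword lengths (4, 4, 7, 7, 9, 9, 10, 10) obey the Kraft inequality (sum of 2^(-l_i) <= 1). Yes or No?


Kraft sum = sum(2^(-l_i)) = 0.1465, need <= 1. Result: satisfied (a binary prefix-free code with these lengths exists)

Yes


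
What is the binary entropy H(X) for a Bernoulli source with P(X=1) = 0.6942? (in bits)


H = -p*log2(p) - (1-p)*log2(1-p). -0.6942*log2(0.6942) = 0.365550; -0.3058*log2(0.3058) = 0.522716. H = 0.365550 + 0.522716 = 0.8883

0.8883 bits


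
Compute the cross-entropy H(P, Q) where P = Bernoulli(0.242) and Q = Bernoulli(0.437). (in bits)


H(P,Q) = -p*log2(q) - (1-p)*log2(1-q). -0.242*log2(0.437) = 0.289019; -0.758*log2(0.563) = 0.628225. H(P,Q) = 0.289019 + 0.628225 = 0.9172

0.9172 bits


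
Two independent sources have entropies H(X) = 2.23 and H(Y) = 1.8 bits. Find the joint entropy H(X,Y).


For independent variables, H(X,Y) = H(X) + H(Y) = 2.23 + 1.8 = 4.03

4.03 bits


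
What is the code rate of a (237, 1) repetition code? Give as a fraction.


Rate = k/n = 1/237

1/237


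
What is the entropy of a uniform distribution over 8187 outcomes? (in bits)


H = log2(n) = log2(8187) = 12.9991

12.9991 bits


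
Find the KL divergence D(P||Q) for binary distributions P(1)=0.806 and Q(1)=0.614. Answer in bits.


KL = p*log2(p/q) + (1-p)*log2((1-p)/(1-q)) = 0.806*log2(0.806/0.614) + 0.194*log2(0.194/0.386) = 0.1238

0.1238 bits


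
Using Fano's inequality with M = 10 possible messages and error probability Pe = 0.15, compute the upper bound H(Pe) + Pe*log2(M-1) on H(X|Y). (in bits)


H(Pe) = -Pe*log2(Pe) - (1-Pe)*log2(1-Pe) = -0.15*log2(0.15) - 0.85*log2(0.85) = 0.410545 + 0.199295 = 0.6098. Pe*log2(M-1) = 0.15*log2(9) = 0.475489. Bound = H(Pe) + Pe*log2(M-1) = 0.410545 + 0.199295 + 0.475489 = 1.0853

1.0853 bits


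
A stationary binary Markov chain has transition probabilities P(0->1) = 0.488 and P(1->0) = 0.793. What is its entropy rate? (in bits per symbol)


Stationary distribution: pi_0 = p10/(p01+p10) = 0.619, pi_1 = 0.381. Entropy rate H' = pi_0*H(p01) + pi_1*H(p10) = 0.619*0.9996 + 0.381*0.7357 = 0.8991

0.8991 bits/symbol


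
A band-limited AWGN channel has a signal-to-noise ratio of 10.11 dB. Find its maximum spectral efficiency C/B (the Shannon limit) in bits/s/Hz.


SNR_linear = 10^(10.11/10) = 10.2565; C/B = log2(1 + SNR_linear) = log2(1 + 10.2565) = 3.4927

3.4927 bits/s/Hz


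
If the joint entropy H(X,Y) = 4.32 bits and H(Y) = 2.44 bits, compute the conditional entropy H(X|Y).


H(X|Y) = H(X,Y) - H(Y) = 4.32 - 2.44 = 1.88

1.88 bits


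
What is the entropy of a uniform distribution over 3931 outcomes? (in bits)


H = log2(n) = log2(3931) = 11.9407

11.9407 bits


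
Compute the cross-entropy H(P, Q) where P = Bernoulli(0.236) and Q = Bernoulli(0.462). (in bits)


H(P,Q) = -p*log2(q) - (1-p)*log2(1-q). -0.236*log2(0.462) = 0.262912; -0.764*log2(0.538) = 0.683262. H(P,Q) = 0.262912 + 0.683262 = 0.9462

0.9462 bits


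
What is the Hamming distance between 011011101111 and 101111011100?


Count differing positions: ^ ^ . ^ . . ^ ^ . . ^ ^ = 7 differences

7


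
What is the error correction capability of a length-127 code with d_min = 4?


Correction capability = floor((d-1)/2) = floor((4-1)/2) = 1

1 errors


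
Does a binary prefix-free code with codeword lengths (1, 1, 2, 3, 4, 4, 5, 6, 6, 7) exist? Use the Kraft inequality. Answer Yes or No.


Kraft sum = sum(2^(-l_i)) = 1.5703, need <= 1. Result: violated (a binary prefix-free code with these lengths cannot exist)

No


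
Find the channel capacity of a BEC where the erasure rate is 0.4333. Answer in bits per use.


C = 1 - epsilon = 1 - 0.4333 = 0.5667

0.5667 bits


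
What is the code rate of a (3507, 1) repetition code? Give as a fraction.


Rate = k/n = 1/3507

1/3507


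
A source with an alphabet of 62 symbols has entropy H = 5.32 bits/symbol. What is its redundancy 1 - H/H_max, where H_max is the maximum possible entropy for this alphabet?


H_max = log2(K) = log2(62) = 5.9542 bits/symbol. Redundancy = 1 - H/H_max = 1 - 5.32/5.9542 = 1 - 0.8935 = 0.1065

0.1065


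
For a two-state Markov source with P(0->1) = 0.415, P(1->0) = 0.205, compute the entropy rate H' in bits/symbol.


Stationary distribution: pi_0 = p10/(p01+p10) = 0.3306, pi_1 = 0.6694. Entropy rate H' = pi_0*H(p01) + pi_1*H(p10) = 0.3306*0.9791 + 0.6694*0.7318 = 0.8136

0.8136 bits/symbol


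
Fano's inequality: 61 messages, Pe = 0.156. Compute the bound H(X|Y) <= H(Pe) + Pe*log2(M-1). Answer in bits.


H(Pe) = -Pe*log2(Pe) - (1-Pe)*log2(1-Pe) = -0.156*log2(0.156) - 0.844*log2(0.844) = 0.418140 + 0.206514 = 0.6247. Pe*log2(M-1) = 0.156*log2(60) = 0.921475. Bound = H(Pe) + Pe*log2(M-1) = 0.418140 + 0.206514 + 0.921475 = 1.5461

1.5461 bits


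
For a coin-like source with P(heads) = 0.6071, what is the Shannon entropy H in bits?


H = -p*log2(p) - (1-p)*log2(1-p). -0.6071*log2(0.6071) = 0.437108; -0.3929*log2(0.3929) = 0.529537. H = 0.437108 + 0.529537 = 0.9666

0.9666 bits


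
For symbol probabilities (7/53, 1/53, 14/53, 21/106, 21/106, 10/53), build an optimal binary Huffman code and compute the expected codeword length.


Huffman construction (repeatedly merge the two least-probable nodes; each merge adds 1 bit to every symbol beneath it): 1/53 + 7/53 = 8/53; 8/53 + 10/53 = 18/53; 21/106 + 21/106 = 21/53; 14/53 + 18/53 = 32/53; 21/53 + 32/53 = 1. Resulting codeword lengths (in the order the probabilities were given): (4, 4, 2, 2, 2, 3). L_avg = sum(p_i * l_i) = 7/53*4 + 1/53*4 + 14/53*2 + 21/106*2 + 21/106*2 + 10/53*3 = 132/53 = 2.4906

2.4906 bits


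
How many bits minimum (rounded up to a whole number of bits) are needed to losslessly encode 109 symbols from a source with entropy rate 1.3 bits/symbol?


Minimum bits >= n * H = 109 * 1.3 = 141.7, rounded up to a whole number of bits = 142

142 bits


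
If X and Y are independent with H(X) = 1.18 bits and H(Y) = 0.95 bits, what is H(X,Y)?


For independent variables, H(X,Y) = H(X) + H(Y) = 1.18 + 0.95 = 2.13

2.13 bits


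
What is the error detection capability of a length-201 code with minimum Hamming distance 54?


Detection capability = d_min - 1 = 54 - 1 = 53

53 errors


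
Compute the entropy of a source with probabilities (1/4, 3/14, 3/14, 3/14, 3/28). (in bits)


H = -sum(p_i * log2(p_i)). Terms: -(1/4)*log2(1/4) = 0.500000; -(3/14)*log2(3/14) = 0.476227; -(3/14)*log2(3/14) = 0.476227; -(3/14)*log2(3/14) = 0.476227; -(3/28)*log2(3/28) = 0.345256. H = 0.500000 + 0.476227 + 0.476227 + 0.476227 + 0.345256 = 2.2739

2.2739 bits


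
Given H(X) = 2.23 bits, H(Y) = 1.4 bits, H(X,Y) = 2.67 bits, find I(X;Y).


I(X;Y) = H(X) + H(Y) - H(X,Y) = 2.23 + 1.4 - 2.67 = 0.96

0.96 bits


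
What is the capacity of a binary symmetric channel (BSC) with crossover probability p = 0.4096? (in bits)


H(p) = -p*log2(p) - (1-p)*log2(1-p) = -0.4096*log2(0.4096) - 0.5904*log2(0.5904) = 0.527447 + 0.448843 = 0.9763. C = 1 - H(p) = 1 - 0.9763 = 0.0237

0.0237 bits


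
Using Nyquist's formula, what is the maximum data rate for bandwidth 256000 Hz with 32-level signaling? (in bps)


Rate = 2 * B * log2(M) = 2 * 256000 * 5.0 = 2560000.0

2560000.0 bps


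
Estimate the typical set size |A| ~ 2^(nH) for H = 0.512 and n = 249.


log2|A_typical| = nH = 249 * 0.512 = 127.488, so |A_typical| ~ 2^127.488 = 2.386e+38

2.386e+38


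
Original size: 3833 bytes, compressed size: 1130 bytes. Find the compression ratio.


Ratio = original / compressed = 3833 / 1130 = 3.392

3.392


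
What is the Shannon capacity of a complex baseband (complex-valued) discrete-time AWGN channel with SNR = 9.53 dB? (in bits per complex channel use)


SNR_linear = 10^(9.53/10) = 8.9743; C = log2(1 + SNR_linear) = log2(1 + 8.9743) = 3.3182

3.3182 bits/channel use


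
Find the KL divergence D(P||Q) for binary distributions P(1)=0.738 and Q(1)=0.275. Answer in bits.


KL = p*log2(p/q) + (1-p)*log2((1-p)/(1-q)) = 0.738*log2(0.738/0.275) + 0.262*log2(0.262/0.725) = 0.6663

0.6663 bits


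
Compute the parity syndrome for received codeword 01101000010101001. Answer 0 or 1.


Syndrome = XOR of all bits = 0 XOR 1 XOR 1 XOR 0 XOR 1 XOR 0 XOR 0 XOR 0 XOR 0 XOR 1 XOR 0 XOR 1 XOR 0 XOR 1 XOR 0 XOR 0 XOR 1 = 1

1


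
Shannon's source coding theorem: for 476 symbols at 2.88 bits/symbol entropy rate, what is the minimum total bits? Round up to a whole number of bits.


Minimum bits >= n * H = 476 * 2.88 = 1370.88, rounded up to a whole number of bits = 1371

1371 bits


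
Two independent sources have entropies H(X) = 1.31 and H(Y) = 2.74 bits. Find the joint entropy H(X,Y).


For independent variables, H(X,Y) = H(X) + H(Y) = 1.31 + 2.74 = 4.05

4.05 bits


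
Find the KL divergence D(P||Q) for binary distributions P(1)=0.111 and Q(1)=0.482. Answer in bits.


KL = p*log2(p/q) + (1-p)*log2((1-p)/(1-q)) = 0.111*log2(0.111/0.482) + 0.889*log2(0.889/0.518) = 0.4576

0.4576 bits


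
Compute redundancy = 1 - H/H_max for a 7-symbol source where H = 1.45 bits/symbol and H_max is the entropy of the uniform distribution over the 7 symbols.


H_max = log2(K) = log2(7) = 2.8074 bits/symbol. Redundancy = 1 - H/H_max = 1 - 1.45/2.8074 = 1 - 0.5165 = 0.4835

0.4835


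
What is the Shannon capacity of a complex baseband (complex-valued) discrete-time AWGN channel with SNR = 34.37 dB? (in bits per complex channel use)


SNR_linear = 10^(34.37/10) = 2735.2687; C = log2(1 + SNR_linear) = log2(1 + 2735.2687) = 11.418

11.418 bits/channel use


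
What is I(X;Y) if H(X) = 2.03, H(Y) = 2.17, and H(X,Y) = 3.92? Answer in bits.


I(X;Y) = H(X) + H(Y) - H(X,Y) = 2.03 + 2.17 - 3.92 = 0.28

0.28 bits


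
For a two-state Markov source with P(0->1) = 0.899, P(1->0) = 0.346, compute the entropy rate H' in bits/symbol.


Stationary distribution: pi_0 = p10/(p01+p10) = 0.2779, pi_1 = 0.7221. Entropy rate H' = pi_0*H(p01) + pi_1*H(p10) = 0.2779*0.4722 + 0.7221*0.9304 = 0.8031

0.8031 bits/symbol


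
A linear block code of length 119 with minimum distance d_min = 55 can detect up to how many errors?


Detection capability = d_min - 1 = 55 - 1 = 54

54 errors


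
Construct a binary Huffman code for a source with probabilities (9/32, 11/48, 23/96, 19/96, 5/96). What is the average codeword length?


Huffman construction (repeatedly merge the two least-probable nodes; each merge adds 1 bit to every symbol beneath it): 5/96 + 19/96 = 1/4; 11/48 + 23/96 = 15/32; 1/4 + 9/32 = 17/32; 15/32 + 17/32 = 1. Resulting codeword lengths (in the order the probabilities were given): (2, 2, 2, 3, 3). L_avg = sum(p_i * l_i) = 9/32*2 + 11/48*2 + 23/96*2 + 19/96*3 + 5/96*3 = 9/4 = 2.25

2.25 bits


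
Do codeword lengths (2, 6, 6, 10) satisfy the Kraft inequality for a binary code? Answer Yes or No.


Kraft sum = sum(2^(-l_i)) = 0.2822, need <= 1. Result: satisfied (a binary prefix-free code with these lengths exists)

Yes


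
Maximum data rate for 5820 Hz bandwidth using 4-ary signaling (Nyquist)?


Rate = 2 * B * log2(M) = 2 * 5820 * 2.0 = 23280.0

23280.0 bps


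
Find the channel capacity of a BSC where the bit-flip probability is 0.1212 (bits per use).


H(p) = -p*log2(p) - (1-p)*log2(1-p) = -0.1212*log2(0.1212) - 0.8788*log2(0.8788) = 0.368998 + 0.163802 = 0.5328. C = 1 - H(p) = 1 - 0.5328 = 0.4672

0.4672 bits


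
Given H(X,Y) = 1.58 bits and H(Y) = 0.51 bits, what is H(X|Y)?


H(X|Y) = H(X,Y) - H(Y) = 1.58 - 0.51 = 1.07

1.07 bits


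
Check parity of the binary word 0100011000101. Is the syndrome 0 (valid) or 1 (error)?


Syndrome = XOR of all bits = 0 XOR 1 XOR 0 XOR 0 XOR 0 XOR 1 XOR 1 XOR 0 XOR 0 XOR 0 XOR 1 XOR 0 XOR 1 = 1

1


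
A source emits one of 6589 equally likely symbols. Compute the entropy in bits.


H = log2(n) = log2(6589) = 12.6858

12.6858 bits


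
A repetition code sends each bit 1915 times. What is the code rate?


Rate = k/n = 1/1915

1/1915


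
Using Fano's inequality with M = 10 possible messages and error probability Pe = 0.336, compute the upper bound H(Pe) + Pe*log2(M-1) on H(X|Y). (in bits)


H(Pe) = -Pe*log2(Pe) - (1-Pe)*log2(1-Pe) = -0.336*log2(0.336) - 0.664*log2(0.664) = 0.528685 + 0.392255 = 0.9209. Pe*log2(M-1) = 0.336*log2(9) = 1.065095. Bound = H(Pe) + Pe*log2(M-1) = 0.528685 + 0.392255 + 1.065095 = 1.986

1.986 bits


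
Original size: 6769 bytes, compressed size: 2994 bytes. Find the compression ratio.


Ratio = original / compressed = 6769 / 2994 = 2.2609

2.2609


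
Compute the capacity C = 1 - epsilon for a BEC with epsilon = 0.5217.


C = 1 - epsilon = 1 - 0.5217 = 0.4783

0.4783 bits


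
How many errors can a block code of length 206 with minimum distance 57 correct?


Correction capability = floor((d-1)/2) = floor((57-1)/2) = 28

28 errors


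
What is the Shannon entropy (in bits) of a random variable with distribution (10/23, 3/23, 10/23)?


H = -sum(p_i * log2(p_i)). Terms: -(10/23)*log2(10/23) = 0.522450; -(3/23)*log2(3/23) = 0.383296; -(10/23)*log2(10/23) = 0.522450. H = 0.522450 + 0.383296 + 0.522450 = 1.4282

1.4282 bits


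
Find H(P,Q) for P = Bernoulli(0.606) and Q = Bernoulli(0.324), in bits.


H(P,Q) = -p*log2(q) - (1-p)*log2(1-q). -0.606*log2(0.324) = 0.985316; -0.394*log2(0.676) = 0.222573. H(P,Q) = 0.985316 + 0.222573 = 1.2079

1.2079 bits


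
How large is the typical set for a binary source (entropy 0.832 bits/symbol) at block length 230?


log2|A_typical| = nH = 230 * 0.832 = 191.36, so |A_typical| ~ 2^191.36 = 4.028e+57

4.028e+57


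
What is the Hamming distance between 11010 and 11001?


Count differing positions: . . . ^ ^ = 2 differences

2


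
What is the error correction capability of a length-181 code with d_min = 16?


Correction capability = floor((d-1)/2) = floor((16-1)/2) = 7

7 errors


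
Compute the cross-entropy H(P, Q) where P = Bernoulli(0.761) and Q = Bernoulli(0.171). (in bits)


H(P,Q) = -p*log2(q) - (1-p)*log2(1-q). -0.761*log2(0.171) = 1.938976; -0.239*log2(0.829) = 0.064663. H(P,Q) = 1.938976 + 0.064663 = 2.0036

2.0036 bits


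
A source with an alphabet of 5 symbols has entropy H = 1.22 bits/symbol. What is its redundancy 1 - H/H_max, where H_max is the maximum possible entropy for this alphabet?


H_max = log2(K) = log2(5) = 2.3219 bits/symbol. Redundancy = 1 - H/H_max = 1 - 1.22/2.3219 = 1 - 0.5254 = 0.4746

0.4746


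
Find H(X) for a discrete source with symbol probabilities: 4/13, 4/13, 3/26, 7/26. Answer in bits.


H = -sum(p_i * log2(p_i)). Terms: -(4/13)*log2(4/13) = 0.523212; -(4/13)*log2(4/13) = 0.523212; -(3/26)*log2(3/26) = 0.359478; -(7/26)*log2(7/26) = 0.509677. H = 0.523212 + 0.523212 + 0.359478 + 0.509677 = 1.9156

1.9156 bits


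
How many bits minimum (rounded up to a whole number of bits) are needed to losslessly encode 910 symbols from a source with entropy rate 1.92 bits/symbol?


Minimum bits >= n * H = 910 * 1.92 = 1747.2, rounded up to a whole number of bits = 1748

1748 bits


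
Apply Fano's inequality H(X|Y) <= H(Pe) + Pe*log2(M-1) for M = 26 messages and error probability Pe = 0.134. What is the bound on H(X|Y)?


H(Pe) = -Pe*log2(Pe) - (1-Pe)*log2(1-Pe) = -0.134*log2(0.134) - 0.866*log2(0.866) = 0.388559 + 0.179748 = 0.5683. Pe*log2(M-1) = 0.134*log2(25) = 0.622277. Bound = H(Pe) + Pe*log2(M-1) = 0.388559 + 0.179748 + 0.622277 = 1.1906

1.1906 bits


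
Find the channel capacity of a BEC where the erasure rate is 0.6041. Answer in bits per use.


C = 1 - epsilon = 1 - 0.6041 = 0.3959

0.3959 bits


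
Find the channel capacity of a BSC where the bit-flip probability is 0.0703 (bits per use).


H(p) = -p*log2(p) - (1-p)*log2(1-p) = -0.0703*log2(0.0703) - 0.9297*log2(0.9297) = 0.269272 + 0.097770 = 0.367. C = 1 - H(p) = 1 - 0.367 = 0.633

0.633 bits


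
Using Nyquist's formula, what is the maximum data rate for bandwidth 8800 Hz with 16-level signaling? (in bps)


Rate = 2 * B * log2(M) = 2 * 8800 * 4.0 = 70400.0

70400.0 bps


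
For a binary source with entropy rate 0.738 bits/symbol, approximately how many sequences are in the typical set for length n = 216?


log2|A_typical| = nH = 216 * 0.738 = 159.408, so |A_typical| ~ 2^159.408 = 9.696e+47

9.696e+47


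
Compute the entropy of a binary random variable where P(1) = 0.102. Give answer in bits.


H = -p*log2(p) - (1-p)*log2(1-p). -0.102*log2(0.102) = 0.335923; -0.898*log2(0.898) = 0.139381. H = 0.335923 + 0.139381 = 0.4753

0.4753 bits


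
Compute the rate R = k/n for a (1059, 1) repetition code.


Rate = k/n = 1/1059

1/1059


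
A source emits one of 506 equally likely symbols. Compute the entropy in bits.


H = log2(n) = log2(506) = 8.983

8.983 bits


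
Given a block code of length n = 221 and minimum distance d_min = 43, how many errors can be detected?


Detection capability = d_min - 1 = 43 - 1 = 42

42 errors


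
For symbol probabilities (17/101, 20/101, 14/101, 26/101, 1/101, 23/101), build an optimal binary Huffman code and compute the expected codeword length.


Huffman construction (repeatedly merge the two least-probable nodes; each merge adds 1 bit to every symbol beneath it): 1/101 + 14/101 = 15/101; 15/101 + 17/101 = 32/101; 20/101 + 23/101 = 43/101; 26/101 + 32/101 = 58/101; 43/101 + 58/101 = 1. Resulting codeword lengths (in the order the probabilities were given): (3, 2, 4, 2, 4, 2). L_avg = sum(p_i * l_i) = 17/101*3 + 20/101*2 + 14/101*4 + 26/101*2 + 1/101*4 + 23/101*2 = 249/101 = 2.4653

2.4653 bits


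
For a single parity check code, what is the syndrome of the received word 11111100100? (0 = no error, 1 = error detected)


Syndrome = XOR of all bits = 1 XOR 1 XOR 1 XOR 1 XOR 1 XOR 1 XOR 0 XOR 0 XOR 1 XOR 0 XOR 0 = 1

1


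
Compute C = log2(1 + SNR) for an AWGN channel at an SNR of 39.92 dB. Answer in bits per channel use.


SNR_linear = 10^(39.92/10) = 9817.4794; C = log2(1 + SNR_linear) = log2(1 + 9817.4794) = 13.2613

13.2613 bits/channel use


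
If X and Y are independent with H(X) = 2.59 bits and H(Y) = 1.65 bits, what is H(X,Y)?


For independent variables, H(X,Y) = H(X) + H(Y) = 2.59 + 1.65 = 4.24

4.24 bits


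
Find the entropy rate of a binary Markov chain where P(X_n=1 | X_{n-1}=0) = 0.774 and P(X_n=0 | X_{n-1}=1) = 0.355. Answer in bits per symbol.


Stationary distribution: pi_0 = p10/(p01+p10) = 0.3144, pi_1 = 0.6856. Entropy rate H' = pi_0*H(p01) + pi_1*H(p10) = 0.3144*0.771 + 0.6856*0.9385 = 0.8858

0.8858 bits/symbol


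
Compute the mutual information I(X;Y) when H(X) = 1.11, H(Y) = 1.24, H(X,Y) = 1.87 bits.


I(X;Y) = H(X) + H(Y) - H(X,Y) = 1.11 + 1.24 - 1.87 = 0.48

0.48 bits


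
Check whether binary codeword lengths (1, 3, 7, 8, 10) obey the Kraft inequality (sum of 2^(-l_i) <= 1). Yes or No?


Kraft sum = sum(2^(-l_i)) = 0.6377, need <= 1. Result: satisfied (a binary prefix-free code with these lengths exists)

Yes


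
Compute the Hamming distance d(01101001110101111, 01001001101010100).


Count differing positions: . . ^ . . . . . . ^ ^ ^ ^ ^ . ^ ^ = 8 differences

8


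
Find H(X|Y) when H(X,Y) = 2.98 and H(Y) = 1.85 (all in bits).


H(X|Y) = H(X,Y) - H(Y) = 2.98 - 1.85 = 1.13

1.13 bits


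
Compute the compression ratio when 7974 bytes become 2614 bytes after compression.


Ratio = original / compressed = 7974 / 2614 = 3.0505

3.0505


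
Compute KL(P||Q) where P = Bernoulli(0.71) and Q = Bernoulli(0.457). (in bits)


KL = p*log2(p/q) + (1-p)*log2((1-p)/(1-q)) = 0.71*log2(0.71/0.457) + 0.29*log2(0.29/0.543) = 0.1889

0.1889 bits


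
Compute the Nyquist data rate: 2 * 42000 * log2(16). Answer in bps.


Rate = 2 * B * log2(M) = 2 * 42000 * 4.0 = 336000.0

336000.0 bps


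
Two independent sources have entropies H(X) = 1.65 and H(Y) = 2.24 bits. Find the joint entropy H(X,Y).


For independent variables, H(X,Y) = H(X) + H(Y) = 1.65 + 2.24 = 3.89

3.89 bits


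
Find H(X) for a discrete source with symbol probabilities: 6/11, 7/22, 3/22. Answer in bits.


H = -sum(p_i * log2(p_i)). Terms: -(6/11)*log2(6/11) = 0.476983; -(7/22)*log2(7/22) = 0.525661; -(3/22)*log2(3/22) = 0.391973. H = 0.476983 + 0.525661 + 0.391973 = 1.3946

1.3946 bits


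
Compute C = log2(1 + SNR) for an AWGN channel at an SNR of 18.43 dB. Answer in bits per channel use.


SNR_linear = 10^(18.43/10) = 69.6627; C = log2(1 + SNR_linear) = log2(1 + 69.6627) = 6.1429

6.1429 bits/channel use


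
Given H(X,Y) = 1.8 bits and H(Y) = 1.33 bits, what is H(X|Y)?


H(X|Y) = H(X,Y) - H(Y) = 1.8 - 1.33 = 0.47

0.47 bits


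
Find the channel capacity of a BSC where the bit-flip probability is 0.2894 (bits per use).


H(p) = -p*log2(p) - (1-p)*log2(1-p) = -0.2894*log2(0.2894) - 0.7106*log2(0.7106) = 0.517697 + 0.350248 = 0.8679. C = 1 - H(p) = 1 - 0.8679 = 0.1321

0.1321 bits


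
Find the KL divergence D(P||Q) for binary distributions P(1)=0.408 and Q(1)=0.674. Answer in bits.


KL = p*log2(p/q) + (1-p)*log2((1-p)/(1-q)) = 0.408*log2(0.408/0.674) + 0.592*log2(0.592/0.326) = 0.2141

0.2141 bits


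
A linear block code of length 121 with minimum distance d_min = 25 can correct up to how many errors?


Correction capability = floor((d-1)/2) = floor((25-1)/2) = 12

12 errors


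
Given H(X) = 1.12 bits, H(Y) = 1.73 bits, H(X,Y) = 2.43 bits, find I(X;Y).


I(X;Y) = H(X) + H(Y) - H(X,Y) = 1.12 + 1.73 - 2.43 = 0.42

0.42 bits


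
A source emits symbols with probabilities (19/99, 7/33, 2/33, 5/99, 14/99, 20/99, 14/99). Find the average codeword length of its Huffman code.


Huffman construction (repeatedly merge the two least-probable nodes; each merge adds 1 bit to every symbol beneath it): 5/99 + 2/33 = 1/9; 1/9 + 14/99 = 25/99; 14/99 + 19/99 = 1/3; 20/99 + 7/33 = 41/99; 25/99 + 1/3 = 58/99; 41/99 + 58/99 = 1. Resulting codeword lengths (in the order the probabilities were given): (3, 2, 4, 4, 3, 2, 3). L_avg = sum(p_i * l_i) = 19/99*3 + 7/33*2 + 2/33*4 + 5/99*4 + 14/99*3 + 20/99*2 + 14/99*3 = 89/33 = 2.697

2.697 bits


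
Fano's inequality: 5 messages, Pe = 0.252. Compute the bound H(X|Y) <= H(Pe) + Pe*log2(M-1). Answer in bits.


H(Pe) = -Pe*log2(Pe) - (1-Pe)*log2(1-Pe) = -0.252*log2(0.252) - 0.748*log2(0.748) = 0.501103 + 0.313330 = 0.8144. Pe*log2(M-1) = 0.252*log2(4) = 0.504000. Bound = H(Pe) + Pe*log2(M-1) = 0.501103 + 0.313330 + 0.504000 = 1.3184

1.3184 bits


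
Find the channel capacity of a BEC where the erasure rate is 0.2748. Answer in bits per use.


C = 1 - epsilon = 1 - 0.2748 = 0.7252

0.7252 bits


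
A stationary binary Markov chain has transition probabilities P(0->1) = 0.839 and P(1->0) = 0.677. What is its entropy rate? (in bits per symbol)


Stationary distribution: pi_0 = p10/(p01+p10) = 0.4466, pi_1 = 0.5534. Entropy rate H' = pi_0*H(p01) + pi_1*H(p10) = 0.4466*0.6367 + 0.5534*0.9076 = 0.7866

0.7866 bits/symbol


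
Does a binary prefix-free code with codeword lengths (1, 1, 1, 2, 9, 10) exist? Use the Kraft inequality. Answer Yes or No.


Kraft sum = sum(2^(-l_i)) = 1.7529, need <= 1. Result: violated (a binary prefix-free code with these lengths cannot exist)

No


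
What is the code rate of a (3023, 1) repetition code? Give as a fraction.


Rate = k/n = 1/3023

1/3023


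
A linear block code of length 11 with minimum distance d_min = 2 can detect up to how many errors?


Detection capability = d_min - 1 = 2 - 1 = 1

1 errors


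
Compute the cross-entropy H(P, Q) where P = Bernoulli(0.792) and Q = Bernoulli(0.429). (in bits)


H(P,Q) = -p*log2(q) - (1-p)*log2(1-q). -0.792*log2(0.429) = 0.966993; -0.208*log2(0.571) = 0.168155. H(P,Q) = 0.966993 + 0.168155 = 1.1351

1.1351 bits


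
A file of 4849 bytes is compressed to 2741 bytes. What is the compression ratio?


Ratio = original / compressed = 4849 / 2741 = 1.7691

1.7691


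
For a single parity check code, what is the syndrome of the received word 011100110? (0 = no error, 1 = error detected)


Syndrome = XOR of all bits = 0 XOR 1 XOR 1 XOR 1 XOR 0 XOR 0 XOR 1 XOR 1 XOR 0 = 1

1


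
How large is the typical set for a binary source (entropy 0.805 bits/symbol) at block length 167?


log2|A_typical| = nH = 167 * 0.805 = 134.435, so |A_typical| ~ 2^134.435 = 2.944e+40

2.944e+40


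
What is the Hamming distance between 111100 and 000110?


Count differing positions: ^ ^ ^ . ^ . = 4 differences

4


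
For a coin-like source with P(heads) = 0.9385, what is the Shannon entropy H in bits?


H = -p*log2(p) - (1-p)*log2(1-p). -0.9385*log2(0.9385) = 0.085940; -0.0615*log2(0.0615) = 0.247431. H = 0.085940 + 0.247431 = 0.3334

0.3334 bits


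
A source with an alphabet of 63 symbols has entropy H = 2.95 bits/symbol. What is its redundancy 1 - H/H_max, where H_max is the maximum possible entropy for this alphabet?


H_max = log2(K) = log2(63) = 5.9773 bits/symbol. Redundancy = 1 - H/H_max = 1 - 2.95/5.9773 = 1 - 0.4935 = 0.5065

0.5065


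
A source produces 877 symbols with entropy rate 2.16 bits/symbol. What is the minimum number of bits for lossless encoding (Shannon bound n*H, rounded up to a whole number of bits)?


Minimum bits >= n * H = 877 * 2.16 = 1894.32, rounded up to a whole number of bits = 1895

1895 bits


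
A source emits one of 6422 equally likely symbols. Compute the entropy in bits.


H = log2(n) = log2(6422) = 12.6488

12.6488 bits


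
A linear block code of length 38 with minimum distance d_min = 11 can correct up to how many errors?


Correction capability = floor((d-1)/2) = floor((11-1)/2) = 5

5 errors


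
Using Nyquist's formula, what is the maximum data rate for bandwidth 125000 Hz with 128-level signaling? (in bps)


Rate = 2 * B * log2(M) = 2 * 125000 * 7.0 = 1750000.0

1750000.0 bps


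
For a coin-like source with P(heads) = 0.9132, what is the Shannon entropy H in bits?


H = -p*log2(p) - (1-p)*log2(1-p). -0.9132*log2(0.9132) = 0.119627; -0.0868*log2(0.0868) = 0.306071. H = 0.119627 + 0.306071 = 0.4257

0.4257 bits


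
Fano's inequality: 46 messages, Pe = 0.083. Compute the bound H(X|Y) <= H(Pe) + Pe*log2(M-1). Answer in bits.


H(Pe) = -Pe*log2(Pe) - (1-Pe)*log2(1-Pe) = -0.083*log2(0.083) - 0.917*log2(0.917) = 0.298032 + 0.114631 = 0.4127. Pe*log2(M-1) = 0.083*log2(45) = 0.455824. Bound = H(Pe) + Pe*log2(M-1) = 0.298032 + 0.114631 + 0.455824 = 0.8685

0.8685 bits


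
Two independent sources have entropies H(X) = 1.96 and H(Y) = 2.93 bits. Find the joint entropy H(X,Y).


For independent variables, H(X,Y) = H(X) + H(Y) = 1.96 + 2.93 = 4.89

4.89 bits


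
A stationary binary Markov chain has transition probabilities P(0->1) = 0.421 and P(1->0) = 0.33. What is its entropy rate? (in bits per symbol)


Stationary distribution: pi_0 = p10/(p01+p10) = 0.4394, pi_1 = 0.5606. Entropy rate H' = pi_0*H(p01) + pi_1*H(p10) = 0.4394*0.9819 + 0.5606*0.9149 = 0.9444

0.9444 bits/symbol


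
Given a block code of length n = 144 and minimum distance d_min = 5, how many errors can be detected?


Detection capability = d_min - 1 = 5 - 1 = 4

4 errors


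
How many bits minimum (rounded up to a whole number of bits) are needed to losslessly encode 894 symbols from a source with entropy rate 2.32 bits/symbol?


Minimum bits >= n * H = 894 * 2.32 = 2074.08, rounded up to a whole number of bits = 2075

2075 bits


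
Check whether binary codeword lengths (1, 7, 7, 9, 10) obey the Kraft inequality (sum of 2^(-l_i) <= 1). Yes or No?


Kraft sum = sum(2^(-l_i)) = 0.5186, need <= 1. Result: satisfied (a binary prefix-free code with these lengths exists)

Yes


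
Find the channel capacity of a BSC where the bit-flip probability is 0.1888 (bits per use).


H(p) = -p*log2(p) - (1-p)*log2(1-p) = -0.1888*log2(0.1888) - 0.8112*log2(0.8112) = 0.454077 + 0.244877 = 0.699. C = 1 - H(p) = 1 - 0.699 = 0.301

0.301 bits


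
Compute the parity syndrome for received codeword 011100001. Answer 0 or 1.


Syndrome = XOR of all bits = 0 XOR 1 XOR 1 XOR 1 XOR 0 XOR 0 XOR 0 XOR 0 XOR 1 = 0

0


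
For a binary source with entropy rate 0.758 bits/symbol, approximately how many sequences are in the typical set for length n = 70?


log2|A_typical| = nH = 70 * 0.758 = 53.06, so |A_typical| ~ 2^53.06 = 9.390e+15

9.390e+15


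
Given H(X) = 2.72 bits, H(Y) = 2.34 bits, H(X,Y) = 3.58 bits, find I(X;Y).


I(X;Y) = H(X) + H(Y) - H(X,Y) = 2.72 + 2.34 - 3.58 = 1.48

1.48 bits


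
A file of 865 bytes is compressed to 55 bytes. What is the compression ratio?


Ratio = original / compressed = 865 / 55 = 15.7273

15.7273


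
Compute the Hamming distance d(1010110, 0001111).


Count differing positions: ^ . ^ ^ . . ^ = 4 differences

4


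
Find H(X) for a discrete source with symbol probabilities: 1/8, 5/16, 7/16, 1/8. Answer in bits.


H = -sum(p_i * log2(p_i)). Terms: -(1/8)*log2(1/8) = 0.375000; -(5/16)*log2(5/16) = 0.524397; -(7/16)*log2(7/16) = 0.521782; -(1/8)*log2(1/8) = 0.375000. H = 0.375000 + 0.524397 + 0.521782 + 0.375000 = 1.7962

1.7962 bits


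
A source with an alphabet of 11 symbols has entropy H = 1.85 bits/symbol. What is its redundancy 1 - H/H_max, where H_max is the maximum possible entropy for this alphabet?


H_max = log2(K) = log2(11) = 3.4594 bits/symbol. Redundancy = 1 - H/H_max = 1 - 1.85/3.4594 = 1 - 0.5348 = 0.4652

0.4652


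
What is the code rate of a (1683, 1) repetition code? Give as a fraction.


Rate = k/n = 1/1683

1/1683


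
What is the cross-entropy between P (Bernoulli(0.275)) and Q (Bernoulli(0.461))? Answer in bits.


H(P,Q) = -p*log2(q) - (1-p)*log2(1-q). -0.275*log2(0.461) = 0.307219; -0.725*log2(0.539) = 0.646441. H(P,Q) = 0.307219 + 0.646441 = 0.9537

0.9537 bits


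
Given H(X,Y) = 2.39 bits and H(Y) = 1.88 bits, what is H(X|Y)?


H(X|Y) = H(X,Y) - H(Y) = 2.39 - 1.88 = 0.51

0.51 bits


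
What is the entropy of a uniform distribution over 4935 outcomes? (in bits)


H = log2(n) = log2(4935) = 12.2688

12.2688 bits
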